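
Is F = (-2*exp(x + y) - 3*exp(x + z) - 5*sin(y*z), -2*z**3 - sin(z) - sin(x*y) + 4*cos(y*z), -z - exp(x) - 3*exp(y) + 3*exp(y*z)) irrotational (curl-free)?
No, ∇×F = (4*y*sin(y*z) + 6*z**2 + 3*z*exp(y*z) - 3*exp(y) + cos(z), -5*y*cos(y*z) + exp(x) - 3*exp(x + z), -y*cos(x*y) + 5*z*cos(y*z) + 2*exp(x + y))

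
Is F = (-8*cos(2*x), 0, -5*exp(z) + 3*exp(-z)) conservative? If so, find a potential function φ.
Yes, F is conservative. φ = -5*exp(z) - 4*sin(2*x) - 3*exp(-z)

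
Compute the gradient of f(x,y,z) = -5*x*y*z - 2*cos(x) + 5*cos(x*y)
(-5*y*z - 5*y*sin(x*y) + 2*sin(x), -5*x*(z + sin(x*y)), -5*x*y)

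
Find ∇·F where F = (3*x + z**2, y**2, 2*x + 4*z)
2*y + 7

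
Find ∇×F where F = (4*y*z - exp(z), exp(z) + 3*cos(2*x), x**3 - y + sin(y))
(-exp(z) + cos(y) - 1, -3*x**2 + 4*y - exp(z), -4*z - 6*sin(2*x))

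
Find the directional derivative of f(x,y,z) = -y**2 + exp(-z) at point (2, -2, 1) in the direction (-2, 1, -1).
sqrt(6)*(1 + 4*E)*exp(-1)/6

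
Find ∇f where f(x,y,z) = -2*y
(0, -2, 0)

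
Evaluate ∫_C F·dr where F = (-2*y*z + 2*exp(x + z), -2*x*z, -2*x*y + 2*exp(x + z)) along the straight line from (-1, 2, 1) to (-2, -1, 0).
-6 + 2*exp(-2)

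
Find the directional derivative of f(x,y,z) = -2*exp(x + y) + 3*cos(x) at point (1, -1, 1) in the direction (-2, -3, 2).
2*sqrt(17)*(3*sin(1) + 5)/17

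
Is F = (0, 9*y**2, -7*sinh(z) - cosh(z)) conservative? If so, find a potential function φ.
Yes, F is conservative. φ = 3*y**3 - sinh(z) - 7*cosh(z)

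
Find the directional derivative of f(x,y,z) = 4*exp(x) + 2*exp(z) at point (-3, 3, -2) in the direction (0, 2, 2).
sqrt(2)*exp(-2)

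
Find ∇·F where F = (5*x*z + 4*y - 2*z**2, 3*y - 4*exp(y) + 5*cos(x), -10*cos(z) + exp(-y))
5*z - 4*exp(y) + 10*sin(z) + 3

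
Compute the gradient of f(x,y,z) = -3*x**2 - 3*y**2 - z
(-6*x, -6*y, -1)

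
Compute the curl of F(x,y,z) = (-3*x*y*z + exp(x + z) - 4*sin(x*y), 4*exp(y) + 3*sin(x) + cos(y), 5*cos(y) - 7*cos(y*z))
(7*z*sin(y*z) - 5*sin(y), -3*x*y + exp(x + z), 3*x*z + 4*x*cos(x*y) + 3*cos(x))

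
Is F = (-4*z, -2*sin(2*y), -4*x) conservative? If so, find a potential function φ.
Yes, F is conservative. φ = -4*x*z + cos(2*y)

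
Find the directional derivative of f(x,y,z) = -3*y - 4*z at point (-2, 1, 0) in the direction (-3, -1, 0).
3*sqrt(10)/10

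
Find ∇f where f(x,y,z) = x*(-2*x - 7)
(-4*x - 7, 0, 0)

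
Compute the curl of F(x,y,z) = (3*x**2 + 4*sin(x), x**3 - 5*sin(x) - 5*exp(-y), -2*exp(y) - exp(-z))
(-2*exp(y), 0, 3*x**2 - 5*cos(x))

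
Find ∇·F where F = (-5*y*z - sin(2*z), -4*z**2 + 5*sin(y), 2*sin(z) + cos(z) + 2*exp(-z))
-sin(z) + 5*cos(y) + 2*cos(z) - 2*exp(-z)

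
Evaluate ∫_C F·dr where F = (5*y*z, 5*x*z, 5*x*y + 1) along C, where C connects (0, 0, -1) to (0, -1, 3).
4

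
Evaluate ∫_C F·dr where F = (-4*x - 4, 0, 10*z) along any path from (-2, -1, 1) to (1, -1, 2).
9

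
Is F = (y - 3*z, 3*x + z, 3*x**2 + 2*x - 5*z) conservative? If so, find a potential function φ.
No, ∇×F = (-1, -6*x - 5, 2) ≠ 0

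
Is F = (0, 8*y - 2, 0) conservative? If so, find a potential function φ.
Yes, F is conservative. φ = 2*y*(2*y - 1)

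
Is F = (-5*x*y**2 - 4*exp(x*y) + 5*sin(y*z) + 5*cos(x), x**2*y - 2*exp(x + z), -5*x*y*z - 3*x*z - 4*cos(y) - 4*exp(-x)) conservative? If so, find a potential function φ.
No, ∇×F = (-5*x*z + 2*exp(x + z) + 4*sin(y), 5*y*z + 5*y*cos(y*z) + 3*z - 4*exp(-x), 12*x*y + 4*x*exp(x*y) - 5*z*cos(y*z) - 2*exp(x + z)) ≠ 0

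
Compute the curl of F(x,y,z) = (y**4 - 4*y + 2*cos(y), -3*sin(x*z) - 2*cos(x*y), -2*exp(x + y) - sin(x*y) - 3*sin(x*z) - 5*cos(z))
(-x*cos(x*y) + 3*x*cos(x*z) - 2*exp(x + y), y*cos(x*y) + 3*z*cos(x*z) + 2*exp(x + y), -4*y**3 + 2*y*sin(x*y) - 3*z*cos(x*z) + 2*sin(y) + 4)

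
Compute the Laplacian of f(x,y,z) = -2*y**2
-4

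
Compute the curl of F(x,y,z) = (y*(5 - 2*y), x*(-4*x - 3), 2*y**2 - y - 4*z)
(4*y - 1, 0, -8*x + 4*y - 8)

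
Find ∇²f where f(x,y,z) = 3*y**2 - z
6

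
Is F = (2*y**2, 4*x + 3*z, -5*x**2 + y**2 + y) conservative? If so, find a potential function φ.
No, ∇×F = (2*y - 2, 10*x, 4 - 4*y) ≠ 0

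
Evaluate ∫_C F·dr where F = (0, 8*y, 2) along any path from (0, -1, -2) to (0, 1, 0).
4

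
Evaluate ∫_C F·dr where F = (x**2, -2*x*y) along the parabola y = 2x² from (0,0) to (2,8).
-1496/15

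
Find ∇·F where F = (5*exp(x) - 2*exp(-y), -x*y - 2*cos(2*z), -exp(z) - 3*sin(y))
-x + 5*exp(x) - exp(z)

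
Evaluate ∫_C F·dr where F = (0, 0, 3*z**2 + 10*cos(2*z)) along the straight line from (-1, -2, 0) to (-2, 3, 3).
5*sin(6) + 27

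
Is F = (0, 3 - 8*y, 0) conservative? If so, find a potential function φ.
Yes, F is conservative. φ = y*(3 - 4*y)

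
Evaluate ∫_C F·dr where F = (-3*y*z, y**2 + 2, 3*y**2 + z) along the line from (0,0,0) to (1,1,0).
7/3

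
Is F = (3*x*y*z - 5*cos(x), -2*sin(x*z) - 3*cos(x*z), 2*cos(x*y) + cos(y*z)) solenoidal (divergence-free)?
No, ∇·F = 3*y*z - y*sin(y*z) + 5*sin(x)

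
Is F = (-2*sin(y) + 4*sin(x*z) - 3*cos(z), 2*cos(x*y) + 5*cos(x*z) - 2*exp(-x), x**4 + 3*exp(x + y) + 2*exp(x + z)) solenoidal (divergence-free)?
No, ∇·F = -2*x*sin(x*y) + 4*z*cos(x*z) + 2*exp(x + z)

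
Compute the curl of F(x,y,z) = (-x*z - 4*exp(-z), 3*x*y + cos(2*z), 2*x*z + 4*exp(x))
(2*sin(2*z), -x - 2*z - 4*exp(x) + 4*exp(-z), 3*y)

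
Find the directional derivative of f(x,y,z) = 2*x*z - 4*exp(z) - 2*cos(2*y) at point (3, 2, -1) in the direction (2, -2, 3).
2*sqrt(17)*(-6 - 4*E*sin(4) + 7*E)*exp(-1)/17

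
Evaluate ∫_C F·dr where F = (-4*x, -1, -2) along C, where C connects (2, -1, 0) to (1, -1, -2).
10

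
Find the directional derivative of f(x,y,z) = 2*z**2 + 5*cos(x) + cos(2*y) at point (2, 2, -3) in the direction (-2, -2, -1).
4*sin(4)/3 + 10*sin(2)/3 + 4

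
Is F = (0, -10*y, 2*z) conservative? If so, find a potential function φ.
Yes, F is conservative. φ = -5*y**2 + z**2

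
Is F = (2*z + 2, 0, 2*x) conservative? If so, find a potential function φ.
Yes, F is conservative. φ = 2*x*(z + 1)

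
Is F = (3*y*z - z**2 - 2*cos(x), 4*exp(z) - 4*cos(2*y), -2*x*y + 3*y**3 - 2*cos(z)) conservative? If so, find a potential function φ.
No, ∇×F = (-2*x + 9*y**2 - 4*exp(z), 5*y - 2*z, -3*z) ≠ 0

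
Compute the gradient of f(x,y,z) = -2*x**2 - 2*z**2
(-4*x, 0, -4*z)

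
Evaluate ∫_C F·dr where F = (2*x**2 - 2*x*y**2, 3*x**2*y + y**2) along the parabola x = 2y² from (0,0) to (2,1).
5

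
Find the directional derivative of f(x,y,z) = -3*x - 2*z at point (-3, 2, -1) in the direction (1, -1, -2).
sqrt(6)/6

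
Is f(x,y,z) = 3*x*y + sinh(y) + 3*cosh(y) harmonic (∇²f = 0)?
No, ∇²f = sinh(y) + 3*cosh(y)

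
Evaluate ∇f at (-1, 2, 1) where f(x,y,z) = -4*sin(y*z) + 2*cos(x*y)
(4*sin(2), -2*sin(2) - 4*cos(2), -8*cos(2))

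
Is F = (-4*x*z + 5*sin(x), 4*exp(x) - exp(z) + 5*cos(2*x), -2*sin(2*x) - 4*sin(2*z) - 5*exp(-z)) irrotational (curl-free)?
No, ∇×F = (exp(z), -4*x + 4*cos(2*x), 4*exp(x) - 10*sin(2*x))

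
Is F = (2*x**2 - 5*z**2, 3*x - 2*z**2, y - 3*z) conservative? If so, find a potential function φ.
No, ∇×F = (4*z + 1, -10*z, 3) ≠ 0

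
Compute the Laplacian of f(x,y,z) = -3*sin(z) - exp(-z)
3*sin(z) - exp(-z)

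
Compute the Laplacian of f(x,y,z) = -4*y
0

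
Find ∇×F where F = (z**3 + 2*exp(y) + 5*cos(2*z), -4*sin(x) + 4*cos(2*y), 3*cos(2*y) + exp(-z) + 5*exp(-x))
(-6*sin(2*y), 3*z**2 - 10*sin(2*z) + 5*exp(-x), -2*exp(y) - 4*cos(x))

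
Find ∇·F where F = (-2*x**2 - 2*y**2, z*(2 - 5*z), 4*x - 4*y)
-4*x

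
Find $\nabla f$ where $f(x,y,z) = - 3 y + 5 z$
(0, -3, 5)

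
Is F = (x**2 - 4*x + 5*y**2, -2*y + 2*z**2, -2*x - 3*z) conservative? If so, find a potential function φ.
No, ∇×F = (-4*z, 2, -10*y) ≠ 0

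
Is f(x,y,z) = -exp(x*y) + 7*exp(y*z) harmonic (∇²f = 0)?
No, ∇²f = -x**2*exp(x*y) - y**2*exp(x*y) + 7*y**2*exp(y*z) + 7*z**2*exp(y*z)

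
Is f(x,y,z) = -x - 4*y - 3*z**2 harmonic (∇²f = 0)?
No, ∇²f = -6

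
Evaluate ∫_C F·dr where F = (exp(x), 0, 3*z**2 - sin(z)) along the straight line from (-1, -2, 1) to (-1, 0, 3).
cos(3) - cos(1) + 26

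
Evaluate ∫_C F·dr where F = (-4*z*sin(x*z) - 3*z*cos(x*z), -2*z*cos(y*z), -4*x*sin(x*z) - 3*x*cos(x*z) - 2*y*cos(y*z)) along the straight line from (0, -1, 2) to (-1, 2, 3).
-4 + 4*cos(3) - 2*sin(2) + 3*sin(3) - 2*sin(6)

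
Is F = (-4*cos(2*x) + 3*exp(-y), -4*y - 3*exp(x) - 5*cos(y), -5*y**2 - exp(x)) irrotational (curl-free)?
No, ∇×F = (-10*y, exp(x), -3*exp(x) + 3*exp(-y))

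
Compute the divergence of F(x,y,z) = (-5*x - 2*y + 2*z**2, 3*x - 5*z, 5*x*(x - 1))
-5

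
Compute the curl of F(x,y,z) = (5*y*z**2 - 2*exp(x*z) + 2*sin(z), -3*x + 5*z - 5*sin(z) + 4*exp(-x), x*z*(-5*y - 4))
(-5*x*z + 5*cos(z) - 5, -2*x*exp(x*z) + 15*y*z + 4*z + 2*cos(z), -5*z**2 - 3 - 4*exp(-x))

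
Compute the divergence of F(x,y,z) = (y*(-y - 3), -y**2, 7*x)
-2*y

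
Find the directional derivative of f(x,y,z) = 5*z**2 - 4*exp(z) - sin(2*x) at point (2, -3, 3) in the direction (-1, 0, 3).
sqrt(10)*(-6*exp(3) + cos(4) + 45)/5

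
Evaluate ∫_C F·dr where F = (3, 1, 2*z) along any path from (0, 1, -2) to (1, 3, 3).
10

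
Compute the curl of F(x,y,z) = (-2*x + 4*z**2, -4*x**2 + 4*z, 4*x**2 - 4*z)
(-4, -8*x + 8*z, -8*x)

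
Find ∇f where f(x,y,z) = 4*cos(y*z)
(0, -4*z*sin(y*z), -4*y*sin(y*z))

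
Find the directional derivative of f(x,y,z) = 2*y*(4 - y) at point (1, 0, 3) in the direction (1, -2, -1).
-8*sqrt(6)/3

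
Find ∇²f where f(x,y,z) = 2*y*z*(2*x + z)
4*y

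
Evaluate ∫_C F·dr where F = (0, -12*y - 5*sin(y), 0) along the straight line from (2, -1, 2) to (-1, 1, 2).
0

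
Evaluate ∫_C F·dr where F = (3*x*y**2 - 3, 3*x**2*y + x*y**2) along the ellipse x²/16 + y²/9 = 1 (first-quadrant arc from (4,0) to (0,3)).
12 + 27*pi/4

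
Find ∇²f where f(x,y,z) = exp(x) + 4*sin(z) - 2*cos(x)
exp(x) - 4*sin(z) + 2*cos(x)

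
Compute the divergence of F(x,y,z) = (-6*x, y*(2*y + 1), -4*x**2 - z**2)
4*y - 2*z - 5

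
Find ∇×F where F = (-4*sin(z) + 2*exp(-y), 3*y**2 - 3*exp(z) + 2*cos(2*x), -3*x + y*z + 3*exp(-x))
(z + 3*exp(z), -4*cos(z) + 3 + 3*exp(-x), -4*sin(2*x) + 2*exp(-y))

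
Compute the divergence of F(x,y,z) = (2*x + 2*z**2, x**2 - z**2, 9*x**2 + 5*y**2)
2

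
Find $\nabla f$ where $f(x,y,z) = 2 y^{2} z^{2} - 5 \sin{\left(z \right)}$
(0, 4*y*z**2, 4*y**2*z - 5*cos(z))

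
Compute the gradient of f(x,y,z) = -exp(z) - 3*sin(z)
(0, 0, -exp(z) - 3*cos(z))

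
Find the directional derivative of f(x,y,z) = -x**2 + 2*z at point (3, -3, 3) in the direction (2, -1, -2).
-16/3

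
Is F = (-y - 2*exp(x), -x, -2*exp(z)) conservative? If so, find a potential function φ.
Yes, F is conservative. φ = -x*y - 2*exp(x) - 2*exp(z)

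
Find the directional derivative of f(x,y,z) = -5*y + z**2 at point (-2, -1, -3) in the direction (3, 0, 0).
0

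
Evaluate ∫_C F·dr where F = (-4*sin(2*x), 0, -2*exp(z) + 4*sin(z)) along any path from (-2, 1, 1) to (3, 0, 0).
-6 - 2*cos(4) + 2*cos(6) + 4*cos(1) + 2*E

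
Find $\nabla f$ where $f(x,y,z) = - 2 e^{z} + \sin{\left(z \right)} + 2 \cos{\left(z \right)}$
(0, 0, -2*exp(z) - 2*sin(z) + cos(z))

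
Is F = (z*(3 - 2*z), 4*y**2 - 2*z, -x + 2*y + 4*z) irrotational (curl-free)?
No, ∇×F = (4, 4 - 4*z, 0)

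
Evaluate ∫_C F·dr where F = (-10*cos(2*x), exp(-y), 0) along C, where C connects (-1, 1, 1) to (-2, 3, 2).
(5*(-sin(2) + sin(4))*exp(3) - 1 + exp(2))*exp(-3)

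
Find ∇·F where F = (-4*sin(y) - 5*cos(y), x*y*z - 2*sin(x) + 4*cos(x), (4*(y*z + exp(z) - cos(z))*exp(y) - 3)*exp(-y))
x*z + 4*y + 4*exp(z) + 4*sin(z)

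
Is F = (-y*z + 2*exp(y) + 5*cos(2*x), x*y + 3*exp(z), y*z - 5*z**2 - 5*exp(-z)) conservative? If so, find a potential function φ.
No, ∇×F = (z - 3*exp(z), -y, y + z - 2*exp(y)) ≠ 0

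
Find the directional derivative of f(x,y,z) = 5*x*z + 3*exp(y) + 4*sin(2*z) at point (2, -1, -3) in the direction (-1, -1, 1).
sqrt(3)*(-3 + E*(8*cos(6) + 25))*exp(-1)/3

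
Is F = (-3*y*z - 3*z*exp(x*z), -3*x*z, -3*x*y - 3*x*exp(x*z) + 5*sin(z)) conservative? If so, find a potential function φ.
Yes, F is conservative. φ = -3*x*y*z - 3*exp(x*z) - 5*cos(z)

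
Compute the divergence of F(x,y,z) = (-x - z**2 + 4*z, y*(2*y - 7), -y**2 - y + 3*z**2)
4*y + 6*z - 8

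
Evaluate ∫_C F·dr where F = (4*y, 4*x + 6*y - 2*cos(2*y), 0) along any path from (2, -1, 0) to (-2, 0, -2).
5 - sin(2)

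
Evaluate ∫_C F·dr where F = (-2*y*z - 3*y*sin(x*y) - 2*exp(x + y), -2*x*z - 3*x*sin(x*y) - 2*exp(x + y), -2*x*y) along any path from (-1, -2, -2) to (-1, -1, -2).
-4 - 2*exp(-2) + 2*exp(-3) - 3*cos(2) + 3*cos(1)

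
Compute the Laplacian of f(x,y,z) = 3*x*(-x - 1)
-6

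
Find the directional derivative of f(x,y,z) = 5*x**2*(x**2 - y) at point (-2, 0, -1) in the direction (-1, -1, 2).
30*sqrt(6)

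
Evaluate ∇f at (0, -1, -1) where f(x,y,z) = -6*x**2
(0, 0, 0)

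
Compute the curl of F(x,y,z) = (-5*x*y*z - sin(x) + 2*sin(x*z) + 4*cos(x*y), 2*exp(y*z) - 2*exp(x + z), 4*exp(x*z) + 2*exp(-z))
(-2*y*exp(y*z) + 2*exp(x + z), -5*x*y + 2*x*cos(x*z) - 4*z*exp(x*z), 5*x*z + 4*x*sin(x*y) - 2*exp(x + z))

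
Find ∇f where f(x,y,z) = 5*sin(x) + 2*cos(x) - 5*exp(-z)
(-2*sin(x) + 5*cos(x), 0, 5*exp(-z))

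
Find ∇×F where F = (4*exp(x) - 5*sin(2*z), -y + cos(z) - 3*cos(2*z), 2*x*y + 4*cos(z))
(2*x + sin(z) - 6*sin(2*z), -2*y - 10*cos(2*z), 0)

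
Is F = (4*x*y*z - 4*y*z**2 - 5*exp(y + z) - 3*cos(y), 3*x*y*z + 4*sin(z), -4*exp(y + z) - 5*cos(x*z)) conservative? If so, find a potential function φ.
No, ∇×F = (-3*x*y - 4*exp(y + z) - 4*cos(z), 4*x*y - 8*y*z - 5*z*sin(x*z) - 5*exp(y + z), -4*x*z + 3*y*z + 4*z**2 + 5*exp(y + z) - 3*sin(y)) ≠ 0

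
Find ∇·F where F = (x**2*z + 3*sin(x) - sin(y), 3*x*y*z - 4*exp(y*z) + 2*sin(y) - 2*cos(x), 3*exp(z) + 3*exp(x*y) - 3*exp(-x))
5*x*z - 4*z*exp(y*z) + 3*exp(z) + 3*cos(x) + 2*cos(y)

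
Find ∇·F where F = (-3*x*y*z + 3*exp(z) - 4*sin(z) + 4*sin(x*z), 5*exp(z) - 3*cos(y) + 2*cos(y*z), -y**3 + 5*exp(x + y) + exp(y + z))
-3*y*z - 2*z*sin(y*z) + 4*z*cos(x*z) + exp(y + z) + 3*sin(y)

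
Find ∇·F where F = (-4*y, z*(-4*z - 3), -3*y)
0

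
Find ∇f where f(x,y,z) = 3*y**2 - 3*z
(0, 6*y, -3)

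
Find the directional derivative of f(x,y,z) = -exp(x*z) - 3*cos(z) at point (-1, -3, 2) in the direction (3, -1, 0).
-3*sqrt(10)*exp(-2)/5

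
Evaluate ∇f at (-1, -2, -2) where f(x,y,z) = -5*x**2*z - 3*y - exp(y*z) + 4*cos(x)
(-20 + 4*sin(1), -3 + 2*exp(4), -5 + 2*exp(4))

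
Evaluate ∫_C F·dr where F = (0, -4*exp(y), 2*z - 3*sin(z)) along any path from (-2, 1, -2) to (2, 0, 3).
3*cos(3) + 1 - 3*cos(2) + 4*E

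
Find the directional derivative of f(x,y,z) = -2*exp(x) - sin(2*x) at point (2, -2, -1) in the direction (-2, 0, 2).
sqrt(2)*(cos(4) + exp(2))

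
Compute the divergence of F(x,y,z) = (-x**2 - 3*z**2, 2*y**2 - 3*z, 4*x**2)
-2*x + 4*y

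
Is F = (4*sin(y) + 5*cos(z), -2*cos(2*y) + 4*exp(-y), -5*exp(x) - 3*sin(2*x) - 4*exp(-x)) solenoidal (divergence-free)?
No, ∇·F = 4*sin(2*y) - 4*exp(-y)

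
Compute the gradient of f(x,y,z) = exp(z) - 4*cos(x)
(4*sin(x), 0, exp(z))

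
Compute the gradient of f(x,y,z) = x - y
(1, -1, 0)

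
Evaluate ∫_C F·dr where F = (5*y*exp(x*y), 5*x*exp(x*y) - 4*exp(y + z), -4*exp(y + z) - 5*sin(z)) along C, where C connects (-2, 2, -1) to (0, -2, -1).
-4*exp(-3) - 5*exp(-4) + 5 + 4*E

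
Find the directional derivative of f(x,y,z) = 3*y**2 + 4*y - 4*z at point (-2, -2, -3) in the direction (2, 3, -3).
-6*sqrt(22)/11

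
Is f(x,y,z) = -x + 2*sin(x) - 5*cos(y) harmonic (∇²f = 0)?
No, ∇²f = -2*sin(x) + 5*cos(y)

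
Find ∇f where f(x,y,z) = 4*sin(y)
(0, 4*cos(y), 0)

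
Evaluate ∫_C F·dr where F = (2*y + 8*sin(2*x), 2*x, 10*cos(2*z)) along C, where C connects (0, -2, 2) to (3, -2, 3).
-8 - 4*cos(6) + 5*sin(6) - 5*sin(4)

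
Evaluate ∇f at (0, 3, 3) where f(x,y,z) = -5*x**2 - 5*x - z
(-5, 0, -1)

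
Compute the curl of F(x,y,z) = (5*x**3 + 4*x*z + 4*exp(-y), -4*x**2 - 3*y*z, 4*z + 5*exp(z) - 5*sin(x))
(3*y, 4*x + 5*cos(x), -8*x + 4*exp(-y))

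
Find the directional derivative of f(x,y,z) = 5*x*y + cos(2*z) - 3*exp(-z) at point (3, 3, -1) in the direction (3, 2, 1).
sqrt(14)*(2*sin(2) + 3*E + 75)/14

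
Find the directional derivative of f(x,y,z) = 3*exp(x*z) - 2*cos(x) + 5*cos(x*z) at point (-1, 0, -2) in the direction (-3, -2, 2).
2*sqrt(17)*(-10*sin(2) + 3*sin(1) + 6*exp(2))/17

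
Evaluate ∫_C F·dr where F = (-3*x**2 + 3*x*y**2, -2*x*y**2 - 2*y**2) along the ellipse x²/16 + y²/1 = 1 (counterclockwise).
-2*pi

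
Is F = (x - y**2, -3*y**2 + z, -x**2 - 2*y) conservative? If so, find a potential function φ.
No, ∇×F = (-3, 2*x, 2*y) ≠ 0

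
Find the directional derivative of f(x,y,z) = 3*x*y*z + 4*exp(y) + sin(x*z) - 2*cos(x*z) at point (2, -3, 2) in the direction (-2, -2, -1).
-8*exp(-3)/3 - 2*cos(4) - 4*sin(4) + 10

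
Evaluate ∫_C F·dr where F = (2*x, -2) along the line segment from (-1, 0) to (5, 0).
24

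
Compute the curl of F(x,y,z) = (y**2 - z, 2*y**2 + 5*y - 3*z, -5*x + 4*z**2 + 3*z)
(3, 4, -2*y)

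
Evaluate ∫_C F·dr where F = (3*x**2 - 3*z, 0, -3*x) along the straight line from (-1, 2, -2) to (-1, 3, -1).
3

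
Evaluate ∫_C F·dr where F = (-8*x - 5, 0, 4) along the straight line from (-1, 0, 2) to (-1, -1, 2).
0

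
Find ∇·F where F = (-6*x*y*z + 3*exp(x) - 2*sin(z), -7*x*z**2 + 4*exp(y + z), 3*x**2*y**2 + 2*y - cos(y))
-6*y*z + 3*exp(x) + 4*exp(y + z)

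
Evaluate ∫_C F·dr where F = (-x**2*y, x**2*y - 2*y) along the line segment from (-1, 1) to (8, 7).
-741/2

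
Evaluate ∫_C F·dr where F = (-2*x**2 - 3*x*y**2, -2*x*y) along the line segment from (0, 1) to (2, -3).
-122/3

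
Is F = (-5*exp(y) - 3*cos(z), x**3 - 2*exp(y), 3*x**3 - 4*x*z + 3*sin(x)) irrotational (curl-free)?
No, ∇×F = (0, -9*x**2 + 4*z + 3*sin(z) - 3*cos(x), 3*x**2 + 5*exp(y))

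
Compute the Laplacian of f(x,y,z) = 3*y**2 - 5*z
6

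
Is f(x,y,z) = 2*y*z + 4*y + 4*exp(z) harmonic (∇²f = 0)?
No, ∇²f = 4*exp(z)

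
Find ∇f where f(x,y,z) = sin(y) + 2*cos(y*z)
(0, -2*z*sin(y*z) + cos(y), -2*y*sin(y*z))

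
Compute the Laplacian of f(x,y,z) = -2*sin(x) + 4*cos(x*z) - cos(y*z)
-4*x**2*cos(x*z) + y**2*cos(y*z) - 4*z**2*cos(x*z) + z**2*cos(y*z) + 2*sin(x)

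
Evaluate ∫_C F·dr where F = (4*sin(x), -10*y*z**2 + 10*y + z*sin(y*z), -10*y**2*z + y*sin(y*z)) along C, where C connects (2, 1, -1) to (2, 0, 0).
-1 + cos(1)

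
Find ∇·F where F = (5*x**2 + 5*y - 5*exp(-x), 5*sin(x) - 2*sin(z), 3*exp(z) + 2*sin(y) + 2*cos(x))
10*x + 3*exp(z) + 5*exp(-x)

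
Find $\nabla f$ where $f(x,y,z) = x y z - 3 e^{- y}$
(y*z, x*z + 3*exp(-y), x*y)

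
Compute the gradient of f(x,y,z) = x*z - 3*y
(z, -3, x)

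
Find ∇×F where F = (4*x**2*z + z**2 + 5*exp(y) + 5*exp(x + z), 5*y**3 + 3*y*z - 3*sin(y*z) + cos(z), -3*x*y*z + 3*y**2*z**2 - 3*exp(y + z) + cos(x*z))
(-3*x*z + 6*y*z**2 + 3*y*cos(y*z) - 3*y - 3*exp(y + z) + sin(z), 4*x**2 + 3*y*z + z*sin(x*z) + 2*z + 5*exp(x + z), -5*exp(y))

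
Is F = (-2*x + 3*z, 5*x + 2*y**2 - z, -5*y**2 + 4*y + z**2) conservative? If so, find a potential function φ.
No, ∇×F = (5 - 10*y, 3, 5) ≠ 0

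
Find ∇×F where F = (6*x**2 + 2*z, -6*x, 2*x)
(0, 0, -6)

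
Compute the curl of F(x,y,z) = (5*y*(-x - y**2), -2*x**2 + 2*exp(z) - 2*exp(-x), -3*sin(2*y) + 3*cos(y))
(-2*exp(z) - 3*sin(y) - 6*cos(2*y), 0, x + 15*y**2 + 2*exp(-x))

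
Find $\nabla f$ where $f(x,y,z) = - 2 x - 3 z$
(-2, 0, -3)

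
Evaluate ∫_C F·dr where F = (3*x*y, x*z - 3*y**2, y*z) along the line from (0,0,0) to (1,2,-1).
-6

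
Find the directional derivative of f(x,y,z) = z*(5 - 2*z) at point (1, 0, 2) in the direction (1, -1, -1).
sqrt(3)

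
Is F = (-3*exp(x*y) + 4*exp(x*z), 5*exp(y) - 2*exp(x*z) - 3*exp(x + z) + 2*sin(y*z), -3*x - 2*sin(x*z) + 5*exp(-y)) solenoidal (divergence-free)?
No, ∇·F = -2*x*cos(x*z) - 3*y*exp(x*y) + 4*z*exp(x*z) + 2*z*cos(y*z) + 5*exp(y)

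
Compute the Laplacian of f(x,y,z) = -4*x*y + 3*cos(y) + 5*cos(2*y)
-3*cos(y) - 20*cos(2*y)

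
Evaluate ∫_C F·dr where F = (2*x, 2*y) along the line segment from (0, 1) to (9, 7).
129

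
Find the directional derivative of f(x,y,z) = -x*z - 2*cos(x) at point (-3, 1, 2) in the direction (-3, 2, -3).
3*sqrt(22)*(-1 + 2*sin(3))/22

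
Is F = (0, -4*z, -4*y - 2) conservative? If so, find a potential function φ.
Yes, F is conservative. φ = 2*z*(-2*y - 1)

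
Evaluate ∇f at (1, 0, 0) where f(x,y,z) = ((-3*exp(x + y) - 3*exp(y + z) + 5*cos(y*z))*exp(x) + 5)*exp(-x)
((-3*exp(2) - 5)*exp(-1), -3*E - 3, -3)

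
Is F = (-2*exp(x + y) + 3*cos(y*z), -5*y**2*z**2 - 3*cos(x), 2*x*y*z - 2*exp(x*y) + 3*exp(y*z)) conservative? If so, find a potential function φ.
No, ∇×F = (2*x*z - 2*x*exp(x*y) + 10*y**2*z + 3*z*exp(y*z), y*(-2*z + 2*exp(x*y) - 3*sin(y*z)), 3*z*sin(y*z) + 2*exp(x + y) + 3*sin(x)) ≠ 0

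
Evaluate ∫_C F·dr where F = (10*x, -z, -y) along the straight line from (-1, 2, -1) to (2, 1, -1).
14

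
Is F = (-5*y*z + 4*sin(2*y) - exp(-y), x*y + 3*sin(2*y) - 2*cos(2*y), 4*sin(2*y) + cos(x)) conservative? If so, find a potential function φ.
No, ∇×F = (8*cos(2*y), -5*y + sin(x), y + 5*z - 8*cos(2*y) - exp(-y)) ≠ 0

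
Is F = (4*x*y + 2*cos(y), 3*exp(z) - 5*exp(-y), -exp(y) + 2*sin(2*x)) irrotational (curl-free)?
No, ∇×F = (-exp(y) - 3*exp(z), -4*cos(2*x), -4*x + 2*sin(y))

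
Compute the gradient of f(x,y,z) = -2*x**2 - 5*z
(-4*x, 0, -5)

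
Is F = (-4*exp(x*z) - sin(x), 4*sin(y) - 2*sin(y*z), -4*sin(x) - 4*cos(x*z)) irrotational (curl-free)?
No, ∇×F = (2*y*cos(y*z), -4*x*exp(x*z) - 4*z*sin(x*z) + 4*cos(x), 0)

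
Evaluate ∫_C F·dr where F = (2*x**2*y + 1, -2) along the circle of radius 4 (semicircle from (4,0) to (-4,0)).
-64*pi - 8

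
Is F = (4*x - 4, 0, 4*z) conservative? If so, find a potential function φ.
Yes, F is conservative. φ = 2*x**2 - 4*x + 2*z**2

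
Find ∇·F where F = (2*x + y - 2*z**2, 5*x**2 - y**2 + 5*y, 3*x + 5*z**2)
-2*y + 10*z + 7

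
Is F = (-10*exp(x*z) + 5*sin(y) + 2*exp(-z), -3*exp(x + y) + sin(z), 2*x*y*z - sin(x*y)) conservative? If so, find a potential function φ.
No, ∇×F = (2*x*z - x*cos(x*y) - cos(z), -10*x*exp(x*z) - 2*y*z + y*cos(x*y) - 2*exp(-z), -3*exp(x + y) - 5*cos(y)) ≠ 0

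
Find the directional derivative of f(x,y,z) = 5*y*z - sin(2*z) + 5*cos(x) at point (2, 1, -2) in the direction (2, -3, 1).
sqrt(14)*(-10*sin(2) - 2*cos(4) + 35)/14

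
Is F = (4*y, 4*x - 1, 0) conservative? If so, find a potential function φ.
Yes, F is conservative. φ = y*(4*x - 1)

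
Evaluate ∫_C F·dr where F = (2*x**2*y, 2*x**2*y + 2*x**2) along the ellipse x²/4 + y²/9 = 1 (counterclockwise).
-12*pi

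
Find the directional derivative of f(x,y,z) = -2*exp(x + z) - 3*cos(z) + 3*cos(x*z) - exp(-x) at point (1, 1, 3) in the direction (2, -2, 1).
-2*exp(4) - 6*sin(3) + 2*exp(-1)/3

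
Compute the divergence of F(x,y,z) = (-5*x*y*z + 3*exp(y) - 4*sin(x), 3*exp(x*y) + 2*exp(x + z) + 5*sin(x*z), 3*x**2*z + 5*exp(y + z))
3*x**2 + 3*x*exp(x*y) - 5*y*z + 5*exp(y + z) - 4*cos(x)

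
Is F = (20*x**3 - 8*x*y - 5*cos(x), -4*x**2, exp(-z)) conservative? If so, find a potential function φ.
Yes, F is conservative. φ = 5*x**4 - 4*x**2*y - 5*sin(x) - exp(-z)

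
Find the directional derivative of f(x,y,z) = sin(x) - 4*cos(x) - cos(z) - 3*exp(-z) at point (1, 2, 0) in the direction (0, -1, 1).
3*sqrt(2)/2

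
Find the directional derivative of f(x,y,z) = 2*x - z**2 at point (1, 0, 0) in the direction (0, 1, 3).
0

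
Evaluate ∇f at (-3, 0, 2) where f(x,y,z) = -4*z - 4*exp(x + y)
(-4*exp(-3), -4*exp(-3), -4)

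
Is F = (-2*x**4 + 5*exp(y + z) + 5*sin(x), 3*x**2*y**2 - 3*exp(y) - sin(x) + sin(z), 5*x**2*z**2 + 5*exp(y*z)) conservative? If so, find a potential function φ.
No, ∇×F = (5*z*exp(y*z) - cos(z), -10*x*z**2 + 5*exp(y + z), 6*x*y**2 - 5*exp(y + z) - cos(x)) ≠ 0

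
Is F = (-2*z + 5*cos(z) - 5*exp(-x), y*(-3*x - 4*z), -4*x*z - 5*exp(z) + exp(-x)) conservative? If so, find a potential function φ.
No, ∇×F = (4*y, 4*z - 5*sin(z) - 2 + exp(-x), -3*y) ≠ 0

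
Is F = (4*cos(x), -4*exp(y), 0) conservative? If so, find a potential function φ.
Yes, F is conservative. φ = -4*exp(y) + 4*sin(x)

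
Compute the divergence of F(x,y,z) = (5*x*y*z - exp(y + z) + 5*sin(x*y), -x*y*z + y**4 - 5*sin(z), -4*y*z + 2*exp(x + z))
-x*z + 4*y**3 + 5*y*z + 5*y*cos(x*y) - 4*y + 2*exp(x + z)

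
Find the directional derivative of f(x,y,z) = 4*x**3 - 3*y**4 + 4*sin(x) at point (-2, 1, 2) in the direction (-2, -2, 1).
-24 - 8*cos(2)/3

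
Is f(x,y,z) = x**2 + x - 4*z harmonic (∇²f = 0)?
No, ∇²f = 2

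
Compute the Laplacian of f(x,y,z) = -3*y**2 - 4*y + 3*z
-6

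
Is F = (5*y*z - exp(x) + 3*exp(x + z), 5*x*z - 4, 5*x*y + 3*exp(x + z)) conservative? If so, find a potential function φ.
Yes, F is conservative. φ = 5*x*y*z - 4*y - exp(x) + 3*exp(x + z)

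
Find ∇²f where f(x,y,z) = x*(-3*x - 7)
-6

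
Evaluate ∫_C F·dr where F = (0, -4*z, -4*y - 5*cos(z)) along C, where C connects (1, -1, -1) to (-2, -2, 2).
-5*sin(2) - 5*sin(1) + 20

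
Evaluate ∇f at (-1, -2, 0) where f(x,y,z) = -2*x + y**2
(-2, -4, 0)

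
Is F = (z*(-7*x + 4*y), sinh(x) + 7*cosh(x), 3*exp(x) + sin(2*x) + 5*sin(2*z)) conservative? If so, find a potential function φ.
No, ∇×F = (0, -7*x + 4*y - 3*exp(x) - 2*cos(2*x), -4*z + 7*sinh(x) + cosh(x)) ≠ 0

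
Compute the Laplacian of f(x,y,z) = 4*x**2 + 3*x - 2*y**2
4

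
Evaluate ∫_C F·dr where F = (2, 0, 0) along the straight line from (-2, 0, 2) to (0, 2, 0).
4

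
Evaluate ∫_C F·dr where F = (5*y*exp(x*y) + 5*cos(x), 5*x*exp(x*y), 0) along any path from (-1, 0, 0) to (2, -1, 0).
-5 + 5*exp(-2) + 5*sin(1) + 5*sin(2)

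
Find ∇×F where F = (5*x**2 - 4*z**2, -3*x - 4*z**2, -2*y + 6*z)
(8*z - 2, -8*z, -3)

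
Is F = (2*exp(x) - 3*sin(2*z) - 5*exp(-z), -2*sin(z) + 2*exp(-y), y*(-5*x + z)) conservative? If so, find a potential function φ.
No, ∇×F = (-5*x + z + 2*cos(z), 5*y - 6*cos(2*z) + 5*exp(-z), 0) ≠ 0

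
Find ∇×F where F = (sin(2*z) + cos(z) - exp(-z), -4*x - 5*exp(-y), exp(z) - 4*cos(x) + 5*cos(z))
(0, -4*sin(x) - sin(z) + 2*cos(2*z) + exp(-z), -4)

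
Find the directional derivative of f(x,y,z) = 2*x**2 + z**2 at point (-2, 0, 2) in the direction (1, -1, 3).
4*sqrt(11)/11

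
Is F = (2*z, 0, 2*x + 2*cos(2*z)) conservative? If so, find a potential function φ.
Yes, F is conservative. φ = 2*x*z + sin(2*z)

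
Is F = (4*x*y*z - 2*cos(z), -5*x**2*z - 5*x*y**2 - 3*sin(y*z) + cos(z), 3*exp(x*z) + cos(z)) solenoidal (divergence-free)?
No, ∇·F = -10*x*y + 3*x*exp(x*z) + 4*y*z - 3*z*cos(y*z) - sin(z)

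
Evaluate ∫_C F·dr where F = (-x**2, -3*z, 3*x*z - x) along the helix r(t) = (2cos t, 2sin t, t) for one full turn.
0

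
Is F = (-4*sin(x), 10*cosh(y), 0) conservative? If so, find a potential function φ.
Yes, F is conservative. φ = 4*cos(x) + 10*sinh(y)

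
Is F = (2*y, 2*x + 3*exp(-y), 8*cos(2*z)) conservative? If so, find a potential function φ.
Yes, F is conservative. φ = 2*x*y + 4*sin(2*z) - 3*exp(-y)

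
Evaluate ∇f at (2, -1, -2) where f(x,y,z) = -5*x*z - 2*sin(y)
(10, -2*cos(1), -10)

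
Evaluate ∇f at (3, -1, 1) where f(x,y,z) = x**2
(6, 0, 0)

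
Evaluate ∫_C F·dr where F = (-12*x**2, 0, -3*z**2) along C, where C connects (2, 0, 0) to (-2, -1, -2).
72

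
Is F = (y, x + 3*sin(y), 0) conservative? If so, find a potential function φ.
Yes, F is conservative. φ = x*y - 3*cos(y)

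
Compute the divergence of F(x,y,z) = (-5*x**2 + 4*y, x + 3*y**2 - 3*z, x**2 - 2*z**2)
-10*x + 6*y - 4*z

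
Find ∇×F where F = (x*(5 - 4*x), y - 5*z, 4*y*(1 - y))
(9 - 8*y, 0, 0)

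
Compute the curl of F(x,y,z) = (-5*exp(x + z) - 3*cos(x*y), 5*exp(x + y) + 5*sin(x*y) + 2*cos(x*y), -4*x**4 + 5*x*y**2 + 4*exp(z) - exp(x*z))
(10*x*y, 16*x**3 - 5*y**2 + z*exp(x*z) - 5*exp(x + z), -3*x*sin(x*y) - 2*y*sin(x*y) + 5*y*cos(x*y) + 5*exp(x + y))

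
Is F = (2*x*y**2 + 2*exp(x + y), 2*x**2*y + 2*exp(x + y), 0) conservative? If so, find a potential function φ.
Yes, F is conservative. φ = x**2*y**2 + 2*exp(x + y)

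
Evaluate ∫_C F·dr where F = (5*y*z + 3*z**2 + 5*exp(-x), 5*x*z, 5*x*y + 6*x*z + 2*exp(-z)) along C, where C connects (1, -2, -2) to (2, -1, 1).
-36 - 5*exp(-2) + 3*exp(-1) + 2*exp(2)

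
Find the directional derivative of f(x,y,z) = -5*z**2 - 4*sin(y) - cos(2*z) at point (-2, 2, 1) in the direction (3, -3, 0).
2*sqrt(2)*cos(2)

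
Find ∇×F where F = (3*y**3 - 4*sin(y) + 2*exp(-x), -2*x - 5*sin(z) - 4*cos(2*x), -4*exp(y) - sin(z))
(-4*exp(y) + 5*cos(z), 0, -9*y**2 + 8*sin(2*x) + 4*cos(y) - 2)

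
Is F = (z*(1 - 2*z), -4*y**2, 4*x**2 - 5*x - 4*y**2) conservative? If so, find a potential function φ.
No, ∇×F = (-8*y, -8*x - 4*z + 6, 0) ≠ 0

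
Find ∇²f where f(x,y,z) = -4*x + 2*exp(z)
2*exp(z)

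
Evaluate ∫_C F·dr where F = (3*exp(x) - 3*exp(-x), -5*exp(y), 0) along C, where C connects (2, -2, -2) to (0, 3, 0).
-5*exp(3) - 3*exp(2) + 2*exp(-2) + 6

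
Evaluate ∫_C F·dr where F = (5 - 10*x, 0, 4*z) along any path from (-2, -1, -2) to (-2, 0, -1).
-6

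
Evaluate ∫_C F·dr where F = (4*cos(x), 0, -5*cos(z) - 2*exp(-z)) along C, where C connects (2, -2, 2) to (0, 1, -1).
-2*exp(-2) + sin(2) + 5*sin(1) + 2*E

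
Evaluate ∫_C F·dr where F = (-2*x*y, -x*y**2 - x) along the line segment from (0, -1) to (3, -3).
41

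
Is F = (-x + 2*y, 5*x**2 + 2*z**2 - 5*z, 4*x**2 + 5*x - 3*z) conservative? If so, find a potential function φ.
No, ∇×F = (5 - 4*z, -8*x - 5, 10*x - 2) ≠ 0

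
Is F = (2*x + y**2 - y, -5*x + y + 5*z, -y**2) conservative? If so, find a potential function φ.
No, ∇×F = (-2*y - 5, 0, -2*y - 4) ≠ 0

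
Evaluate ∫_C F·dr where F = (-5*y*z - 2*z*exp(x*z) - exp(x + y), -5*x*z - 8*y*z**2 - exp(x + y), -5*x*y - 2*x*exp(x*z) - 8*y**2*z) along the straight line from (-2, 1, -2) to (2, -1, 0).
-E + exp(-1) + 34 + 2*exp(4)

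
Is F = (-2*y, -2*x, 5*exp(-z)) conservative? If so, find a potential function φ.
Yes, F is conservative. φ = -2*x*y - 5*exp(-z)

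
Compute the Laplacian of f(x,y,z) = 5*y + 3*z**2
6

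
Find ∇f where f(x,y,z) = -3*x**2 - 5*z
(-6*x, 0, -5)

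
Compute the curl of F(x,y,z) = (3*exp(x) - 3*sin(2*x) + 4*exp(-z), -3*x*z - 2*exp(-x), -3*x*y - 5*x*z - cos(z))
(0, 3*y + 5*z - 4*exp(-z), -3*z + 2*exp(-x))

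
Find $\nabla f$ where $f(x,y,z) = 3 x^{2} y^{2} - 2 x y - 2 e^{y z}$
(2*y*(3*x*y - 1), 6*x**2*y - 2*x - 2*z*exp(y*z), -2*y*exp(y*z))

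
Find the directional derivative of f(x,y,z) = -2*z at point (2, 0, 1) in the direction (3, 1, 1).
-2*sqrt(11)/11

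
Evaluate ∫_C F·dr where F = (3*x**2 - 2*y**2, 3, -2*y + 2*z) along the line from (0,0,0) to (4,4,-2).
136/3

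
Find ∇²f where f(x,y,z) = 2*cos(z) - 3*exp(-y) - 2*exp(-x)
-2*cos(z) - 3*exp(-y) - 2*exp(-x)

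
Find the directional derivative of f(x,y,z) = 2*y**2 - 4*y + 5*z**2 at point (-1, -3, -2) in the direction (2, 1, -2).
8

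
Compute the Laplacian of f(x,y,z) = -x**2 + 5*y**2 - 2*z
8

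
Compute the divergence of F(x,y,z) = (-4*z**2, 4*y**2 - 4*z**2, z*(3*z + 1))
8*y + 6*z + 1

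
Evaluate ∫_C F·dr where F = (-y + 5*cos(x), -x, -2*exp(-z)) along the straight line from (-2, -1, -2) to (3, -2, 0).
-2*exp(2) + 5*sin(3) + 5*sin(2) + 10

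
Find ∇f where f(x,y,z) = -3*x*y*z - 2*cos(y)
(-3*y*z, -3*x*z + 2*sin(y), -3*x*y)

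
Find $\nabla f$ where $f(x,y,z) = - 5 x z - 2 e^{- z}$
(-5*z, 0, -5*x + 2*exp(-z))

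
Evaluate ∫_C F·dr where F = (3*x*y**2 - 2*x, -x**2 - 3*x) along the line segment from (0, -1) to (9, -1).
81/2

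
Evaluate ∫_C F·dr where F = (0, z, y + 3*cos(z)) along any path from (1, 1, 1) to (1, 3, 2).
-3*sin(1) + 3*sin(2) + 5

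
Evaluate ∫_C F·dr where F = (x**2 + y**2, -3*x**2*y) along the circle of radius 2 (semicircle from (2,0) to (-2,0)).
-16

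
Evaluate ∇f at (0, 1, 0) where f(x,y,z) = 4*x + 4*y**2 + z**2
(4, 8, 0)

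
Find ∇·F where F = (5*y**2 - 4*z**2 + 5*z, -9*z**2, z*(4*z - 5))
8*z - 5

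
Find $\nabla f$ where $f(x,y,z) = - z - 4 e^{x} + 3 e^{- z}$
(-4*exp(x), 0, -1 - 3*exp(-z))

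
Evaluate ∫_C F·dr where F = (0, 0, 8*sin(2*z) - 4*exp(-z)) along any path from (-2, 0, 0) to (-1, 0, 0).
0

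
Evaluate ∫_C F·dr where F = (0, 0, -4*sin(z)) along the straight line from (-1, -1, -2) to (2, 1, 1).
-4*cos(2) + 4*cos(1)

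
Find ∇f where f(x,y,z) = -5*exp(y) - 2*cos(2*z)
(0, -5*exp(y), 4*sin(2*z))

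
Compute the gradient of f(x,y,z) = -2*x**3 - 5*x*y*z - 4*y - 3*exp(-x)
(-6*x**2 - 5*y*z + 3*exp(-x), -5*x*z - 4, -5*x*y)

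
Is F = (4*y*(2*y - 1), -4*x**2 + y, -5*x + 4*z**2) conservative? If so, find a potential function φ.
No, ∇×F = (0, 5, -8*x - 16*y + 4) ≠ 0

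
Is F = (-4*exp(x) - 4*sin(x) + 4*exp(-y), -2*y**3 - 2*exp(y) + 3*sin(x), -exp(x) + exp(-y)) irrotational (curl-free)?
No, ∇×F = (-exp(-y), exp(x), 3*cos(x) + 4*exp(-y))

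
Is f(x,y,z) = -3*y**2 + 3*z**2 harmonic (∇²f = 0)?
Yes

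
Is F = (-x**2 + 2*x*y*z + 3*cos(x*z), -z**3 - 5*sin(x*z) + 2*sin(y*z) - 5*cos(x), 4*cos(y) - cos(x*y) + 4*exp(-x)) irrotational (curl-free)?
No, ∇×F = (x*sin(x*y) + 5*x*cos(x*z) - 2*y*cos(y*z) + 3*z**2 - 4*sin(y), 2*x*y - 3*x*sin(x*z) - y*sin(x*y) + 4*exp(-x), -2*x*z - 5*z*cos(x*z) + 5*sin(x))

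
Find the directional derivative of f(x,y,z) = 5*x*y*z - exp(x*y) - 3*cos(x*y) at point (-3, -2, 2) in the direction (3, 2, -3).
3*sqrt(22)*(-35 - 6*sin(6) + 2*exp(6))/11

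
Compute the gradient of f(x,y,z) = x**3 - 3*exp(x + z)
(3*x**2 - 3*exp(x + z), 0, -3*exp(x + z))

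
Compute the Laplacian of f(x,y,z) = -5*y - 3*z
0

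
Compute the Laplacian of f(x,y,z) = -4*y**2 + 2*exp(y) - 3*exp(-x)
2*exp(y) - 8 - 3*exp(-x)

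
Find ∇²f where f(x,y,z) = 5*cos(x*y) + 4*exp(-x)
(-5*(x**2 + y**2)*exp(x)*cos(x*y) + 4)*exp(-x)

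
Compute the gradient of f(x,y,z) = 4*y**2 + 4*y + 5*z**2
(0, 8*y + 4, 10*z)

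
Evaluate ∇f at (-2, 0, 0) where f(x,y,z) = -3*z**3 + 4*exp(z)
(0, 0, 4)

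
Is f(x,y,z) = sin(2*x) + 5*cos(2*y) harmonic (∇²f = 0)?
No, ∇²f = -4*sin(2*x) - 20*cos(2*y)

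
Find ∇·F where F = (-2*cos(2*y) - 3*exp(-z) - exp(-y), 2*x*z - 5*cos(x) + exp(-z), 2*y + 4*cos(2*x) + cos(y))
0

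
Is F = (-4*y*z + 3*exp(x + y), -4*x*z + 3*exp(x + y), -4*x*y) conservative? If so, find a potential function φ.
Yes, F is conservative. φ = -4*x*y*z + 3*exp(x + y)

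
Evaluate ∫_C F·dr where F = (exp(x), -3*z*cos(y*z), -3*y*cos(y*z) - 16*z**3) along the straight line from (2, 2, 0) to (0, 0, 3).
-323 - exp(2)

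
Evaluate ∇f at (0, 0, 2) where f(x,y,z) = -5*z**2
(0, 0, -20)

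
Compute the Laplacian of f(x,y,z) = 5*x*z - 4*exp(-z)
-4*exp(-z)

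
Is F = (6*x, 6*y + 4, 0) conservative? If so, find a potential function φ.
Yes, F is conservative. φ = 3*x**2 + 3*y**2 + 4*y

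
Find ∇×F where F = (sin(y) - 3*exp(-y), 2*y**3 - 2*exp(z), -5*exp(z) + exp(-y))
(2*exp(z) - exp(-y), 0, -cos(y) - 3*exp(-y))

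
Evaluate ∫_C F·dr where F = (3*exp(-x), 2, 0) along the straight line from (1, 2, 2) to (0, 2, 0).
-3 + 3*exp(-1)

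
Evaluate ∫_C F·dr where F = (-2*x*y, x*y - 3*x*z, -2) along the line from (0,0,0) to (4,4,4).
-280/3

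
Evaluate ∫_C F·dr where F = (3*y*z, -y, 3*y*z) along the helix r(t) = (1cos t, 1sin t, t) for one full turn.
3*pi*(-pi - 2)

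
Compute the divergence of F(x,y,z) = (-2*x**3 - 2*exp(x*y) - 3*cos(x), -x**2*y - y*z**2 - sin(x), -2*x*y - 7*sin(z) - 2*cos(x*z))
-7*x**2 + 2*x*sin(x*z) - 2*y*exp(x*y) - z**2 + 3*sin(x) - 7*cos(z)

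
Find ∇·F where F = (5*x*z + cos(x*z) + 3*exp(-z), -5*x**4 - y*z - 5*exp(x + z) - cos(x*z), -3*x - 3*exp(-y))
z*(4 - sin(x*z))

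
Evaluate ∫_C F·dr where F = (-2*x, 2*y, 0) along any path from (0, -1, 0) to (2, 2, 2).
-1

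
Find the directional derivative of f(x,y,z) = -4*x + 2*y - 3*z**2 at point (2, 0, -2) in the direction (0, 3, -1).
-3*sqrt(10)/5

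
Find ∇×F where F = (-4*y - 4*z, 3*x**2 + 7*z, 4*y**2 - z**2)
(8*y - 7, -4, 6*x + 4)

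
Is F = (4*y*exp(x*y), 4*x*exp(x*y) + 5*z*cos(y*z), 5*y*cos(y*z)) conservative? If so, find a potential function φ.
Yes, F is conservative. φ = 4*exp(x*y) + 5*sin(y*z)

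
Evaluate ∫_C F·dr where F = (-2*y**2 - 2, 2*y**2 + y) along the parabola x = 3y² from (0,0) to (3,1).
-47/6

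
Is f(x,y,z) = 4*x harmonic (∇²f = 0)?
Yes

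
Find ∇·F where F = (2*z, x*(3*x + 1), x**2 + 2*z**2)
4*z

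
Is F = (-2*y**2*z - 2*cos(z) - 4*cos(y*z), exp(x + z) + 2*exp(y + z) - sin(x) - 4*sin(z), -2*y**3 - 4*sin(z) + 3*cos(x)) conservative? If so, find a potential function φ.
No, ∇×F = (-6*y**2 - exp(x + z) - 2*exp(y + z) + 4*cos(z), -2*y**2 + 4*y*sin(y*z) + 3*sin(x) + 2*sin(z), 4*y*z - 4*z*sin(y*z) + exp(x + z) - cos(x)) ≠ 0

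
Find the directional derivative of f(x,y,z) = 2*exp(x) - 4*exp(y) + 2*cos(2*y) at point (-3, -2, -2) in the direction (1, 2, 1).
sqrt(6)*(4*exp(3)*sin(4) - 4*E + 1)*exp(-3)/3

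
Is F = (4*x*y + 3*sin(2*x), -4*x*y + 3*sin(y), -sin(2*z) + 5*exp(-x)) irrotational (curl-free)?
No, ∇×F = (0, 5*exp(-x), -4*x - 4*y)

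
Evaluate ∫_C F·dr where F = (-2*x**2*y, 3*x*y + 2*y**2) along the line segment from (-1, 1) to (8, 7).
-1374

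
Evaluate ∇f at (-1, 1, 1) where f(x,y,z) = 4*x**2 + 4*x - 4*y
(-4, -4, 0)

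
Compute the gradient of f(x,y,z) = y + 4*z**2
(0, 1, 8*z)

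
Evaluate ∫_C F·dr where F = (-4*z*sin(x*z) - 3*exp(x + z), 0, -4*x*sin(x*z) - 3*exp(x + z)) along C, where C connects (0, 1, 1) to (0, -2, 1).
0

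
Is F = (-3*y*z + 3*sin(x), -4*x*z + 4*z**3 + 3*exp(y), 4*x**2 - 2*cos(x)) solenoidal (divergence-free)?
No, ∇·F = 3*exp(y) + 3*cos(x)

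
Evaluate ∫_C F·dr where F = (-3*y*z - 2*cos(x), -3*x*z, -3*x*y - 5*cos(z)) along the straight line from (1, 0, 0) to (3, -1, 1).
-3*sin(1) - 2*sin(3) + 9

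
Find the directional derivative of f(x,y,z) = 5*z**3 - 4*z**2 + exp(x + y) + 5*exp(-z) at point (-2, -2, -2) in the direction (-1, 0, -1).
sqrt(2)*((-76 + 5*exp(2))*exp(4) - 1)*exp(-4)/2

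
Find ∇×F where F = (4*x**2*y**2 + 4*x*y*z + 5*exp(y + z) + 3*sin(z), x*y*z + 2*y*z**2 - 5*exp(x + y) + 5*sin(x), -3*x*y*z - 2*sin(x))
(-x*y - 3*x*z - 4*y*z, 4*x*y + 3*y*z + 5*exp(y + z) + 2*cos(x) + 3*cos(z), -8*x**2*y - 4*x*z + y*z - 5*exp(x + y) - 5*exp(y + z) + 5*cos(x))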